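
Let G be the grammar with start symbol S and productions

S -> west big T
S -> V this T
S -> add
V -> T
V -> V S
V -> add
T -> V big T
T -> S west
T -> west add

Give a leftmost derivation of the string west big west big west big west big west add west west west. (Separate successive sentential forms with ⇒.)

S ⇒ west big T ⇒ west big S west ⇒ west big west big T west ⇒ west big west big S west west ⇒ west big west big west big T west west ⇒ west big west big west big S west west west ⇒ west big west big west big west big T west west west ⇒ west big west big west big west big west add west west west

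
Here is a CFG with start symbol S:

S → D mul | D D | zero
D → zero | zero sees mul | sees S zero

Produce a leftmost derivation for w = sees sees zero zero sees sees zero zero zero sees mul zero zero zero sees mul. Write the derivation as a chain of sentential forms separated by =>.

S => D D => sees S zero D => sees D D zero D => sees sees S zero D zero D => sees sees zero zero D zero D => sees sees zero zero sees S zero zero D => sees sees zero zero sees D D zero zero D => sees sees zero zero sees sees S zero D zero zero D => sees sees zero zero sees sees zero zero D zero zero D => sees sees zero zero sees sees zero zero zero sees mul zero zero D => sees sees zero zero sees sees zero zero zero sees mul zero zero zero sees mul

S => D D   [S → D D]
D D => sees S zero D   [D → sees S zero]
sees S zero D => sees D D zero D   [S → D D]
sees D D zero D => sees sees S zero D zero D   [D → sees S zero]
sees sees S zero D zero D => sees sees zero zero D zero D   [S → zero]
sees sees zero zero D zero D => sees sees zero zero sees S zero zero D   [D → sees S zero]
sees sees zero zero sees S zero zero D => sees sees zero zero sees D D zero zero D   [S → D D]
sees sees zero zero sees D D zero zero D => sees sees zero zero sees sees S zero D zero zero D   [D → sees S zero]
sees sees zero zero sees sees S zero D zero zero D => sees sees zero zero sees sees zero zero D zero zero D   [S → zero]
sees sees zero zero sees sees zero zero D zero zero D => sees sees zero zero sees sees zero zero zero sees mul zero zero D   [D → zero sees mul]
sees sees zero zero sees sees zero zero zero sees mul zero zero D => sees sees zero zero sees sees zero zero zero sees mul zero zero zero sees mul   [D → zero sees mul]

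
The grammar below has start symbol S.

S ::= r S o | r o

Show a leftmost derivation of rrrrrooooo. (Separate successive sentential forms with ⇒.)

S⇒rSo⇒rrSoo⇒rrrSooo⇒rrrrSoooo⇒rrrrrooooo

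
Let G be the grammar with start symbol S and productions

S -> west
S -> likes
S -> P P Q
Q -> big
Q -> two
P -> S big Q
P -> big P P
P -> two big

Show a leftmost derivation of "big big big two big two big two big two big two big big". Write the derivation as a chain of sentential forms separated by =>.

S => P P Q   [S -> P P Q]
P P Q => big P P P Q   [P -> big P P]
big P P P Q => big big P P P P Q   [P -> big P P]
big big P P P P Q => big big big P P P P P Q   [P -> big P P]
big big big P P P P P Q => big big big two big P P P P Q   [P -> two big]
big big big two big P P P P Q => big big big two big two big P P P Q   [P -> two big]
big big big two big two big P P P Q => big big big two big two big two big P P Q   [P -> two big]
big big big two big two big two big P P Q => big big big two big two big two big two big P Q   [P -> two big]
big big big two big two big two big two big P Q => big big big two big two big two big two big two big Q   [P -> two big]
big big big two big two big two big two big two big Q => big big big two big two big two big two big two big big   [Q -> big]

S => P P Q => big P P P Q => big big P P P P Q => big big big P P P P P Q => big big big two big P P P P Q => big big big two big two big P P P Q => big big big two big two big two big P P Q => big big big two big two big two big two big P Q => big big big two big two big two big two big two big Q => big big big two big two big two big two big two big big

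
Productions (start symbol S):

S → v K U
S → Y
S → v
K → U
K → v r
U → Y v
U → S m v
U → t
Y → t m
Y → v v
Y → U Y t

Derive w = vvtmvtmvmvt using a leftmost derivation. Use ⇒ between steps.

S ⇒ vKU ⇒ vUU ⇒ vSmvU ⇒ vvKUmvU ⇒ vvUUmvU ⇒ vvYvUmvU ⇒ vvtmvUmvU ⇒ vvtmvYvmvU ⇒ vvtmvtmvmvU ⇒ vvtmvtmvmvt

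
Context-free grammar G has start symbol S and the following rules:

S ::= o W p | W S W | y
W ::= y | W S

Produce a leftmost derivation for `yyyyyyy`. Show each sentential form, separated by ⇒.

S ⇒ WSW ⇒ WSSW ⇒ WSSSW ⇒ WSSSSW ⇒ WSSSSSW ⇒ ySSSSSW ⇒ yySSSSW ⇒ yyySSSW ⇒ yyyySSW ⇒ yyyyySW ⇒ yyyyyyW ⇒ yyyyyyy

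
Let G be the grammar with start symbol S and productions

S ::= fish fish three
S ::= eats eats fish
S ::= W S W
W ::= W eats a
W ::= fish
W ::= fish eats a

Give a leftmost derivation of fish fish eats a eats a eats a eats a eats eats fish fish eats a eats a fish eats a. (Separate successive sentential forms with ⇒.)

S ⇒ W S W   [S ::= W S W]
W S W ⇒ fish S W   [W ::= fish]
fish S W ⇒ fish W S W W   [S ::= W S W]
fish W S W W ⇒ fish W eats a S W W   [W ::= W eats a]
fish W eats a S W W ⇒ fish W eats a eats a S W W   [W ::= W eats a]
fish W eats a eats a S W W ⇒ fish W eats a eats a eats a S W W   [W ::= W eats a]
fish W eats a eats a eats a S W W ⇒ fish W eats a eats a eats a eats a S W W   [W ::= W eats a]
fish W eats a eats a eats a eats a S W W ⇒ fish fish eats a eats a eats a eats a S W W   [W ::= fish]
fish fish eats a eats a eats a eats a S W W ⇒ fish fish eats a eats a eats a eats a eats eats fish W W   [S ::= eats eats fish]
fish fish eats a eats a eats a eats a eats eats fish W W ⇒ fish fish eats a eats a eats a eats a eats eats fish W eats a W   [W ::= W eats a]
fish fish eats a eats a eats a eats a eats eats fish W eats a W ⇒ fish fish eats a eats a eats a eats a eats eats fish fish eats a eats a W   [W ::= fish eats a]
fish fish eats a eats a eats a eats a eats eats fish fish eats a eats a W ⇒ fish fish eats a eats a eats a eats a eats eats fish fish eats a eats a fish eats a   [W ::= fish eats a]

S ⇒ W S W ⇒ fish S W ⇒ fish W S W W ⇒ fish W eats a S W W ⇒ fish W eats a eats a S W W ⇒ fish W eats a eats a eats a S W W ⇒ fish W eats a eats a eats a eats a S W W ⇒ fish fish eats a eats a eats a eats a S W W ⇒ fish fish eats a eats a eats a eats a eats eats fish W W ⇒ fish fish eats a eats a eats a eats a eats eats fish W eats a W ⇒ fish fish eats a eats a eats a eats a eats eats fish fish eats a eats a W ⇒ fish fish eats a eats a eats a eats a eats eats fish fish eats a eats a fish eats a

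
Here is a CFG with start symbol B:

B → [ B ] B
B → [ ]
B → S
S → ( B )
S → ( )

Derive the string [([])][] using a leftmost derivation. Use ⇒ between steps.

B ⇒ [B]B ⇒ [S]B ⇒ [(B)]B ⇒ [([])]B ⇒ [([])][]

B ⇒ [B]B   [B → [ B ] B]
[B]B ⇒ [S]B   [B → S]
[S]B ⇒ [(B)]B   [S → ( B )]
[(B)]B ⇒ [([])]B   [B → [ ]]
[([])]B ⇒ [([])][]   [B → [ ]]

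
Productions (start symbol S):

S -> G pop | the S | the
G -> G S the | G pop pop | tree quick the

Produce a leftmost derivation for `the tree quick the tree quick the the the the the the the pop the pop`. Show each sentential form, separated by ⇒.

S ⇒ the S   [S -> the S]
the S ⇒ the G pop   [S -> G pop]
the G pop ⇒ the G S the pop   [G -> G S the]
the G S the pop ⇒ the tree quick the S the pop   [G -> tree quick the]
the tree quick the S the pop ⇒ the tree quick the G pop the pop   [S -> G pop]
the tree quick the G pop the pop ⇒ the tree quick the G S the pop the pop   [G -> G S the]
the tree quick the G S the pop the pop ⇒ the tree quick the G S the S the pop the pop   [G -> G S the]
the tree quick the G S the S the pop the pop ⇒ the tree quick the G S the S the S the pop the pop   [G -> G S the]
the tree quick the G S the S the S the pop the pop ⇒ the tree quick the tree quick the S the S the S the pop the pop   [G -> tree quick the]
the tree quick the tree quick the S the S the S the pop the pop ⇒ the tree quick the tree quick the the the S the S the pop the pop   [S -> the]
the tree quick the tree quick the the the S the S the pop the pop ⇒ the tree quick the tree quick the the the the the S the pop the pop   [S -> the]
the tree quick the tree quick the the the the the S the pop the pop ⇒ the tree quick the tree quick the the the the the the the pop the pop   [S -> the]

S ⇒ the S ⇒ the G pop ⇒ the G S the pop ⇒ the tree quick the S the pop ⇒ the tree quick the G pop the pop ⇒ the tree quick the G S the pop the pop ⇒ the tree quick the G S the S the pop the pop ⇒ the tree quick the G S the S the S the pop the pop ⇒ the tree quick the tree quick the S the S the S the pop the pop ⇒ the tree quick the tree quick the the the S the S the pop the pop ⇒ the tree quick the tree quick the the the the the S the pop the pop ⇒ the tree quick the tree quick the the the the the the the pop the pop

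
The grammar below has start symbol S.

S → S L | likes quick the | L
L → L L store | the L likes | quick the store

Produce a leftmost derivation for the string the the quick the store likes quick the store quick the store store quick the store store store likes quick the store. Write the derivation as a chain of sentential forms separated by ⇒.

S ⇒ S L ⇒ L L ⇒ the L likes L ⇒ the L L store likes L ⇒ the the L likes L store likes L ⇒ the the quick the store likes L store likes L ⇒ the the quick the store likes L L store store likes L ⇒ the the quick the store likes L L store L store store likes L ⇒ the the quick the store likes quick the store L store L store store likes L ⇒ the the quick the store likes quick the store quick the store store L store store likes L ⇒ the the quick the store likes quick the store quick the store store quick the store store store likes L ⇒ the the quick the store likes quick the store quick the store store quick the store store store likes quick the store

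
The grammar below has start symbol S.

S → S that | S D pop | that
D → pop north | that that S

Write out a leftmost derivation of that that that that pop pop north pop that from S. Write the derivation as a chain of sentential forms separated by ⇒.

S ⇒ S that ⇒ S D pop that ⇒ S D pop D pop that ⇒ that D pop D pop that ⇒ that that that S pop D pop that ⇒ that that that that pop D pop that ⇒ that that that that pop pop north pop that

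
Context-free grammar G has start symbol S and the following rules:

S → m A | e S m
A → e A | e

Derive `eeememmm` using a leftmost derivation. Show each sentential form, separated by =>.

S => eSm => eeSmm => eeeSmmm => eeemAmmm => eeememmm

S => eSm   [S → e S m]
eSm => eeSmm   [S → e S m]
eeSmm => eeeSmmm   [S → e S m]
eeeSmmm => eeemAmmm   [S → m A]
eeemAmmm => eeememmm   [A → e]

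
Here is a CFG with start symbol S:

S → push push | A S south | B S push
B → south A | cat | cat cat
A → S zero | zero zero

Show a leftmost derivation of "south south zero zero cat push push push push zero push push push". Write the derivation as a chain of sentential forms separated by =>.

S => B S push => south A S push => south S zero S push => south B S push zero S push => south south A S push zero S push => south south zero zero S push zero S push => south south zero zero B S push push zero S push => south south zero zero cat S push push zero S push => south south zero zero cat push push push push zero S push => south south zero zero cat push push push push zero push push push

S => B S push   [S → B S push]
B S push => south A S push   [B → south A]
south A S push => south S zero S push   [A → S zero]
south S zero S push => south B S push zero S push   [S → B S push]
south B S push zero S push => south south A S push zero S push   [B → south A]
south south A S push zero S push => south south zero zero S push zero S push   [A → zero zero]
south south zero zero S push zero S push => south south zero zero B S push push zero S push   [S → B S push]
south south zero zero B S push push zero S push => south south zero zero cat S push push zero S push   [B → cat]
south south zero zero cat S push push zero S push => south south zero zero cat push push push push zero S push   [S → push push]
south south zero zero cat push push push push zero S push => south south zero zero cat push push push push zero push push push   [S → push push]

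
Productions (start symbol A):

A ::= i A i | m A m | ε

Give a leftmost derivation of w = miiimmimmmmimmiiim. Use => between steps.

A => mAm => miAim => miiAiim => miiiAiiim => miiimAmiiim => miiimmAmmiiim => miiimmiAimmiiim => miiimmimAmimmiiim => miiimmimmAmmimmiiim => miiimmimmmmimmiiim

A => mAm   [A ::= m A m]
mAm => miAim   [A ::= i A i]
miAim => miiAiim   [A ::= i A i]
miiAiim => miiiAiiim   [A ::= i A i]
miiiAiiim => miiimAmiiim   [A ::= m A m]
miiimAmiiim => miiimmAmmiiim   [A ::= m A m]
miiimmAmmiiim => miiimmiAimmiiim   [A ::= i A i]
miiimmiAimmiiim => miiimmimAmimmiiim   [A ::= m A m]
miiimmimAmimmiiim => miiimmimmAmmimmiiim   [A ::= m A m]
miiimmimmAmmimmiiim => miiimmimmmmimmiiim   [A ::= ε]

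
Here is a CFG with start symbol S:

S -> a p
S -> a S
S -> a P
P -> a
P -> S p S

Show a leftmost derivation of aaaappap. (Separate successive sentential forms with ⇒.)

S ⇒ aS   [S -> a S]
aS ⇒ aaP   [S -> a P]
aaP ⇒ aaSpS   [P -> S p S]
aaSpS ⇒ aaaSpS   [S -> a S]
aaaSpS ⇒ aaaappS   [S -> a p]
aaaappS ⇒ aaaappap   [S -> a p]

S ⇒ aS ⇒ aaP ⇒ aaSpS ⇒ aaaSpS ⇒ aaaappS ⇒ aaaappap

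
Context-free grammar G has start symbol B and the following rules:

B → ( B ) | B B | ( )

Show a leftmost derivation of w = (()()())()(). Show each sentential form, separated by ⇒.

B⇒BB⇒BBB⇒(B)BB⇒(BB)BB⇒(BBB)BB⇒(()BB)BB⇒(()()B)BB⇒(()()())BB⇒(()()())()B⇒(()()())()()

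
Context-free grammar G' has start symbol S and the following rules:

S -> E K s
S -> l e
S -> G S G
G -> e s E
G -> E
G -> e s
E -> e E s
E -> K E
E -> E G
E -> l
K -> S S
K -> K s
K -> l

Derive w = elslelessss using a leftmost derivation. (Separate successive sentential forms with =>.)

S => EKs => eEsKs => elsKs => elsKss => elsKsss => elsKssss => elsSSssss => elsleSssss => elslelessss

S => EKs   [S -> E K s]
EKs => eEsKs   [E -> e E s]
eEsKs => elsKs   [E -> l]
elsKs => elsKss   [K -> K s]
elsKss => elsKsss   [K -> K s]
elsKsss => elsKssss   [K -> K s]
elsKssss => elsSSssss   [K -> S S]
elsSSssss => elsleSssss   [S -> l e]
elsleSssss => elslelessss   [S -> l e]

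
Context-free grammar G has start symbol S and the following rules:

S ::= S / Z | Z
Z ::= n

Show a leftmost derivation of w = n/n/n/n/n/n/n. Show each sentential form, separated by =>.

S => S/Z   [S ::= S / Z]
S/Z => S/Z/Z   [S ::= S / Z]
S/Z/Z => S/Z/Z/Z   [S ::= S / Z]
S/Z/Z/Z => S/Z/Z/Z/Z   [S ::= S / Z]
S/Z/Z/Z/Z => S/Z/Z/Z/Z/Z   [S ::= S / Z]
S/Z/Z/Z/Z/Z => S/Z/Z/Z/Z/Z/Z   [S ::= S / Z]
S/Z/Z/Z/Z/Z/Z => Z/Z/Z/Z/Z/Z/Z   [S ::= Z]
Z/Z/Z/Z/Z/Z/Z => n/Z/Z/Z/Z/Z/Z   [Z ::= n]
n/Z/Z/Z/Z/Z/Z => n/n/Z/Z/Z/Z/Z   [Z ::= n]
n/n/Z/Z/Z/Z/Z => n/n/n/Z/Z/Z/Z   [Z ::= n]
n/n/n/Z/Z/Z/Z => n/n/n/n/Z/Z/Z   [Z ::= n]
n/n/n/n/Z/Z/Z => n/n/n/n/n/Z/Z   [Z ::= n]
n/n/n/n/n/Z/Z => n/n/n/n/n/n/Z   [Z ::= n]
n/n/n/n/n/n/Z => n/n/n/n/n/n/n   [Z ::= n]

S => S/Z => S/Z/Z => S/Z/Z/Z => S/Z/Z/Z/Z => S/Z/Z/Z/Z/Z => S/Z/Z/Z/Z/Z/Z => Z/Z/Z/Z/Z/Z/Z => n/Z/Z/Z/Z/Z/Z => n/n/Z/Z/Z/Z/Z => n/n/n/Z/Z/Z/Z => n/n/n/n/Z/Z/Z => n/n/n/n/n/Z/Z => n/n/n/n/n/n/Z => n/n/n/n/n/n/n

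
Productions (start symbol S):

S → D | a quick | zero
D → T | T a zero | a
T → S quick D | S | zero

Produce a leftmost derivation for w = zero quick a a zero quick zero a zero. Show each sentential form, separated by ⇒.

S ⇒ D ⇒ T ⇒ S quick D ⇒ D quick D ⇒ T a zero quick D ⇒ S quick D a zero quick D ⇒ zero quick D a zero quick D ⇒ zero quick a a zero quick D ⇒ zero quick a a zero quick T a zero ⇒ zero quick a a zero quick zero a zero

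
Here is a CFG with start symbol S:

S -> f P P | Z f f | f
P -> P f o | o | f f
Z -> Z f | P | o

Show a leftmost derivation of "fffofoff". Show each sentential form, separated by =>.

S=>Zff=>Pff=>Pfoff=>Pfofoff=>fffofoff

S => Zff   [S -> Z f f]
Zff => Pff   [Z -> P]
Pff => Pfoff   [P -> P f o]
Pfoff => Pfofoff   [P -> P f o]
Pfofoff => fffofoff   [P -> f f]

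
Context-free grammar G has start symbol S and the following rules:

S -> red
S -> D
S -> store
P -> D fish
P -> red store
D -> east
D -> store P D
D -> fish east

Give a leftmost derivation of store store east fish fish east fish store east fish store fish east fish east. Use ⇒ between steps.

S ⇒ D ⇒ store P D ⇒ store D fish D ⇒ store store P D fish D ⇒ store store D fish D fish D ⇒ store store east fish D fish D ⇒ store store east fish fish east fish D ⇒ store store east fish fish east fish store P D ⇒ store store east fish fish east fish store D fish D ⇒ store store east fish fish east fish store east fish D ⇒ store store east fish fish east fish store east fish store P D ⇒ store store east fish fish east fish store east fish store D fish D ⇒ store store east fish fish east fish store east fish store fish east fish D ⇒ store store east fish fish east fish store east fish store fish east fish east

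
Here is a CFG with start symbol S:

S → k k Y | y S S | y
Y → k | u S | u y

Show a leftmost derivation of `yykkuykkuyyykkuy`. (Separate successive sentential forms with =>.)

S => ySS => yySSS => yykkYSS => yykkuySS => yykkuykkYS => yykkuykkuyS => yykkuykkuyySS => yykkuykkuyyyS => yykkuykkuyyykkY => yykkuykkuyyykkuy

S => ySS   [S → y S S]
ySS => yySSS   [S → y S S]
yySSS => yykkYSS   [S → k k Y]
yykkYSS => yykkuySS   [Y → u y]
yykkuySS => yykkuykkYS   [S → k k Y]
yykkuykkYS => yykkuykkuyS   [Y → u y]
yykkuykkuyS => yykkuykkuyySS   [S → y S S]
yykkuykkuyySS => yykkuykkuyyyS   [S → y]
yykkuykkuyyyS => yykkuykkuyyykkY   [S → k k Y]
yykkuykkuyyykkY => yykkuykkuyyykkuy   [Y → u y]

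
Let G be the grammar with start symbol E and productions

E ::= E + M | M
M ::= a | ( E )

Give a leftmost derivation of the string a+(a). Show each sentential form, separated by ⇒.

E ⇒ E+M   [E ::= E + M]
E+M ⇒ M+M   [E ::= M]
M+M ⇒ a+M   [M ::= a]
a+M ⇒ a+(E)   [M ::= ( E )]
a+(E) ⇒ a+(M)   [E ::= M]
a+(M) ⇒ a+(a)   [M ::= a]

E ⇒ E+M ⇒ M+M ⇒ a+M ⇒ a+(E) ⇒ a+(M) ⇒ a+(a)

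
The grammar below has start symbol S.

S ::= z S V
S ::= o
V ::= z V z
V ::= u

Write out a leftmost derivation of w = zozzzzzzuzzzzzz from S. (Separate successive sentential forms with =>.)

S=>zSV=>zoV=>zozVz=>zozzVzz=>zozzzVzzz=>zozzzzVzzzz=>zozzzzzVzzzzz=>zozzzzzzVzzzzzz=>zozzzzzzuzzzzzz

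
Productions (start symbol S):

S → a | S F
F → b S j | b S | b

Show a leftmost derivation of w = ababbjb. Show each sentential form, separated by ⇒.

S⇒SF⇒SFF⇒aFF⇒abSjF⇒abSFjF⇒abSFFjF⇒abaFFjF⇒ababFjF⇒ababbjF⇒ababbjb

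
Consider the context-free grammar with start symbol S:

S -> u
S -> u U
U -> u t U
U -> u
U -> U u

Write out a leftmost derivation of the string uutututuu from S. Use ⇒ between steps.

S ⇒ uU ⇒ uutU ⇒ uututU ⇒ uutututU ⇒ uutututUu ⇒ uutututuu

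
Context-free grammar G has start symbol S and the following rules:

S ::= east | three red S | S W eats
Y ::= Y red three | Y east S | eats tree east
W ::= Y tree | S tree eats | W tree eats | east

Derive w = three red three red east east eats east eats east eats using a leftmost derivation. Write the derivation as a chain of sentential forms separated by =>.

S => three red S => three red S W eats => three red S W eats W eats => three red three red S W eats W eats => three red three red S W eats W eats W eats => three red three red east W eats W eats W eats => three red three red east east eats W eats W eats => three red three red east east eats east eats W eats => three red three red east east eats east eats east eats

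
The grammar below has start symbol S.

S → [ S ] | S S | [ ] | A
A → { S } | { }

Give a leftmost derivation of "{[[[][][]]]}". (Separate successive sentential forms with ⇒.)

S ⇒ A ⇒ {S} ⇒ {[S]} ⇒ {[[S]]} ⇒ {[[SS]]} ⇒ {[[SSS]]} ⇒ {[[[]SS]]} ⇒ {[[[][]S]]} ⇒ {[[[][][]]]}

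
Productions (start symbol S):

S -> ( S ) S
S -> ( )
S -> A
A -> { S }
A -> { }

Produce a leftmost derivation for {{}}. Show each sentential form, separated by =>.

S => A   [S -> A]
A => {S}   [A -> { S }]
{S} => {A}   [S -> A]
{A} => {{}}   [A -> { }]

S => A => {S} => {A} => {{}}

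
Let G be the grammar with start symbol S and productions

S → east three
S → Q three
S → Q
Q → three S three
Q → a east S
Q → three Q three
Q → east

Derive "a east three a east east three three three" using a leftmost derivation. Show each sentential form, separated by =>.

S => Q three => a east S three => a east Q three => a east three Q three three => a east three a east S three three => a east three a east east three three three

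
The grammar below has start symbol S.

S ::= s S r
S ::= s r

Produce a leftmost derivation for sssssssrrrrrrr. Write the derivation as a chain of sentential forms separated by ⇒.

S⇒sSr⇒ssSrr⇒sssSrrr⇒ssssSrrrr⇒sssssSrrrrr⇒ssssssSrrrrrr⇒sssssssrrrrrrr

S ⇒ sSr   [S ::= s S r]
sSr ⇒ ssSrr   [S ::= s S r]
ssSrr ⇒ sssSrrr   [S ::= s S r]
sssSrrr ⇒ ssssSrrrr   [S ::= s S r]
ssssSrrrr ⇒ sssssSrrrrr   [S ::= s S r]
sssssSrrrrr ⇒ ssssssSrrrrrr   [S ::= s S r]
ssssssSrrrrrr ⇒ sssssssrrrrrrr   [S ::= s r]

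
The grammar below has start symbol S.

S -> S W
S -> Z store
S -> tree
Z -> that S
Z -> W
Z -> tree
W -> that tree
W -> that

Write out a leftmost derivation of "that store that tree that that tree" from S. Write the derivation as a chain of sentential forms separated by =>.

S => S W => S W W => S W W W => Z store W W W => W store W W W => that store W W W => that store that tree W W => that store that tree that W => that store that tree that that tree

S => S W   [S -> S W]
S W => S W W   [S -> S W]
S W W => S W W W   [S -> S W]
S W W W => Z store W W W   [S -> Z store]
Z store W W W => W store W W W   [Z -> W]
W store W W W => that store W W W   [W -> that]
that store W W W => that store that tree W W   [W -> that tree]
that store that tree W W => that store that tree that W   [W -> that]
that store that tree that W => that store that tree that that tree   [W -> that tree]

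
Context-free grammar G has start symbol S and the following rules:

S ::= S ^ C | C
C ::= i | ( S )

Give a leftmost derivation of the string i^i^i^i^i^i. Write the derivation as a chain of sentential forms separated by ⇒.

S ⇒ S^C   [S ::= S ^ C]
S^C ⇒ S^C^C   [S ::= S ^ C]
S^C^C ⇒ S^C^C^C   [S ::= S ^ C]
S^C^C^C ⇒ S^C^C^C^C   [S ::= S ^ C]
S^C^C^C^C ⇒ S^C^C^C^C^C   [S ::= S ^ C]
S^C^C^C^C^C ⇒ C^C^C^C^C^C   [S ::= C]
C^C^C^C^C^C ⇒ i^C^C^C^C^C   [C ::= i]
i^C^C^C^C^C ⇒ i^i^C^C^C^C   [C ::= i]
i^i^C^C^C^C ⇒ i^i^i^C^C^C   [C ::= i]
i^i^i^C^C^C ⇒ i^i^i^i^C^C   [C ::= i]
i^i^i^i^C^C ⇒ i^i^i^i^i^C   [C ::= i]
i^i^i^i^i^C ⇒ i^i^i^i^i^i   [C ::= i]

S ⇒ S^C ⇒ S^C^C ⇒ S^C^C^C ⇒ S^C^C^C^C ⇒ S^C^C^C^C^C ⇒ C^C^C^C^C^C ⇒ i^C^C^C^C^C ⇒ i^i^C^C^C^C ⇒ i^i^i^C^C^C ⇒ i^i^i^i^C^C ⇒ i^i^i^i^i^C ⇒ i^i^i^i^i^i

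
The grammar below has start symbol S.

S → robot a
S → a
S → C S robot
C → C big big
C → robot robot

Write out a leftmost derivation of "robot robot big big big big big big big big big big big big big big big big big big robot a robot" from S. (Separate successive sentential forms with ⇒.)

S ⇒ C S robot ⇒ C big big S robot ⇒ C big big big big S robot ⇒ C big big big big big big S robot ⇒ C big big big big big big big big S robot ⇒ C big big big big big big big big big big S robot ⇒ C big big big big big big big big big big big big S robot ⇒ C big big big big big big big big big big big big big big S robot ⇒ C big big big big big big big big big big big big big big big big S robot ⇒ C big big big big big big big big big big big big big big big big big big S robot ⇒ robot robot big big big big big big big big big big big big big big big big big big S robot ⇒ robot robot big big big big big big big big big big big big big big big big big big robot a robot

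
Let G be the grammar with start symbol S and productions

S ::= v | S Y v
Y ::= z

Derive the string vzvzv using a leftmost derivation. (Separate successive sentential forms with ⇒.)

S ⇒ SYv ⇒ SYvYv ⇒ vYvYv ⇒ vzvYv ⇒ vzvzv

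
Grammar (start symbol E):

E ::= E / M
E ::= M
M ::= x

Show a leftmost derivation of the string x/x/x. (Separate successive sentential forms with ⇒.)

E ⇒ E/M ⇒ E/M/M ⇒ M/M/M ⇒ x/M/M ⇒ x/x/M ⇒ x/x/x

E ⇒ E/M   [E ::= E / M]
E/M ⇒ E/M/M   [E ::= E / M]
E/M/M ⇒ M/M/M   [E ::= M]
M/M/M ⇒ x/M/M   [M ::= x]
x/M/M ⇒ x/x/M   [M ::= x]
x/x/M ⇒ x/x/x   [M ::= x]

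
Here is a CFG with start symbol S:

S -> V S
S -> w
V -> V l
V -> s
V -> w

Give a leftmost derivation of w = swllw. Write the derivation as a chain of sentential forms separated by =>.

S => VS   [S -> V S]
VS => sS   [V -> s]
sS => sVS   [S -> V S]
sVS => sVlS   [V -> V l]
sVlS => sVllS   [V -> V l]
sVllS => swllS   [V -> w]
swllS => swllw   [S -> w]

S => VS => sS => sVS => sVlS => sVllS => swllS => swllw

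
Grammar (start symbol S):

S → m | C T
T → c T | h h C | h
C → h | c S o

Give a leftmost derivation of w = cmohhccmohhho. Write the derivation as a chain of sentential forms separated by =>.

S => CT => cSoT => cmoT => cmohhC => cmohhcSo => cmohhcCTo => cmohhccSoTo => cmohhccmoTo => cmohhccmohhCo => cmohhccmohhho

S => CT   [S → C T]
CT => cSoT   [C → c S o]
cSoT => cmoT   [S → m]
cmoT => cmohhC   [T → h h C]
cmohhC => cmohhcSo   [C → c S o]
cmohhcSo => cmohhcCTo   [S → C T]
cmohhcCTo => cmohhccSoTo   [C → c S o]
cmohhccSoTo => cmohhccmoTo   [S → m]
cmohhccmoTo => cmohhccmohhCo   [T → h h C]
cmohhccmohhCo => cmohhccmohhho   [C → h]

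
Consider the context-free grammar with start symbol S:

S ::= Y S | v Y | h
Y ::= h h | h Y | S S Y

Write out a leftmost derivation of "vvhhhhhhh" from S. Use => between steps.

S => vY => vSSY => vvYSY => vvSSYSY => vvhSYSY => vvhhYSY => vvhhhhSY => vvhhhhhY => vvhhhhhhh

S => vY   [S ::= v Y]
vY => vSSY   [Y ::= S S Y]
vSSY => vvYSY   [S ::= v Y]
vvYSY => vvSSYSY   [Y ::= S S Y]
vvSSYSY => vvhSYSY   [S ::= h]
vvhSYSY => vvhhYSY   [S ::= h]
vvhhYSY => vvhhhhSY   [Y ::= h h]
vvhhhhSY => vvhhhhhY   [S ::= h]
vvhhhhhY => vvhhhhhhh   [Y ::= h h]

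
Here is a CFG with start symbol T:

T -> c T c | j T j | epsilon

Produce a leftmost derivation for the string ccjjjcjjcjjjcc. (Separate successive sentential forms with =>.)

T => cTc => ccTcc => ccjTjcc => ccjjTjjcc => ccjjjTjjjcc => ccjjjcTcjjjcc => ccjjjcjTjcjjjcc => ccjjjcjjcjjjcc

T => cTc   [T -> c T c]
cTc => ccTcc   [T -> c T c]
ccTcc => ccjTjcc   [T -> j T j]
ccjTjcc => ccjjTjjcc   [T -> j T j]
ccjjTjjcc => ccjjjTjjjcc   [T -> j T j]
ccjjjTjjjcc => ccjjjcTcjjjcc   [T -> c T c]
ccjjjcTcjjjcc => ccjjjcjTjcjjjcc   [T -> j T j]
ccjjjcjTjcjjjcc => ccjjjcjjcjjjcc   [T -> epsilon]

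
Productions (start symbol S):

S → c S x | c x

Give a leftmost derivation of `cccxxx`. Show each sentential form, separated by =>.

S => cSx   [S → c S x]
cSx => ccSxx   [S → c S x]
ccSxx => cccxxx   [S → c x]

S => cSx => ccSxx => cccxxx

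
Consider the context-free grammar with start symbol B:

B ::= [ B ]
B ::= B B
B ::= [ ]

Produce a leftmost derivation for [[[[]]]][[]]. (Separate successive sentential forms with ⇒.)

B ⇒ BB   [B ::= B B]
BB ⇒ [B]B   [B ::= [ B ]]
[B]B ⇒ [[B]]B   [B ::= [ B ]]
[[B]]B ⇒ [[[B]]]B   [B ::= [ B ]]
[[[B]]]B ⇒ [[[[]]]]B   [B ::= [ ]]
[[[[]]]]B ⇒ [[[[]]]][B]   [B ::= [ B ]]
[[[[]]]][B] ⇒ [[[[]]]][[]]   [B ::= [ ]]

B⇒BB⇒[B]B⇒[[B]]B⇒[[[B]]]B⇒[[[[]]]]B⇒[[[[]]]][B]⇒[[[[]]]][[]]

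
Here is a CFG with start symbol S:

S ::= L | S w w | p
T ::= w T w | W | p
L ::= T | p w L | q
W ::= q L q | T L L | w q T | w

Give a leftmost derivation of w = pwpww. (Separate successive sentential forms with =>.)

S => Sww => Lww => pwLww => pwTww => pwpww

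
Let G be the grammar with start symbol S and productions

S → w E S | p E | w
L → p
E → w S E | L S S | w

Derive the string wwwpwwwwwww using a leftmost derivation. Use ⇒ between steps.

S ⇒ wES   [S → w E S]
wES ⇒ wwSES   [E → w S E]
wwSES ⇒ wwwESES   [S → w E S]
wwwESES ⇒ wwwLSSSES   [E → L S S]
wwwLSSSES ⇒ wwwpSSSES   [L → p]
wwwpSSSES ⇒ wwwpwESSSES   [S → w E S]
wwwpwESSSES ⇒ wwwpwwSSSES   [E → w]
wwwpwwSSSES ⇒ wwwpwwwSSES   [S → w]
wwwpwwwSSES ⇒ wwwpwwwwSES   [S → w]
wwwpwwwwSES ⇒ wwwpwwwwwES   [S → w]
wwwpwwwwwES ⇒ wwwpwwwwwwS   [E → w]
wwwpwwwwwwS ⇒ wwwpwwwwwww   [S → w]

S ⇒ wES ⇒ wwSES ⇒ wwwESES ⇒ wwwLSSSES ⇒ wwwpSSSES ⇒ wwwpwESSSES ⇒ wwwpwwSSSES ⇒ wwwpwwwSSES ⇒ wwwpwwwwSES ⇒ wwwpwwwwwES ⇒ wwwpwwwwwwS ⇒ wwwpwwwwwww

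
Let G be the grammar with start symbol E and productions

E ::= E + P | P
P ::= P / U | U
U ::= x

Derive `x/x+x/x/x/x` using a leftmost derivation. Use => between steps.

E=>E+P=>P+P=>P/U+P=>U/U+P=>x/U+P=>x/x+P=>x/x+P/U=>x/x+P/U/U=>x/x+P/U/U/U=>x/x+U/U/U/U=>x/x+x/U/U/U=>x/x+x/x/U/U=>x/x+x/x/x/U=>x/x+x/x/x/x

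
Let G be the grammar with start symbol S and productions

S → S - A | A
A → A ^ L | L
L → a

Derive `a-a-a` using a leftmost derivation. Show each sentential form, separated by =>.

S => S-A => S-A-A => A-A-A => L-A-A => a-A-A => a-L-A => a-a-A => a-a-L => a-a-a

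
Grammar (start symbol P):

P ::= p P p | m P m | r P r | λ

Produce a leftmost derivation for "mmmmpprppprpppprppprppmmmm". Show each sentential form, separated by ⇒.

P ⇒ mPm   [P ::= m P m]
mPm ⇒ mmPmm   [P ::= m P m]
mmPmm ⇒ mmmPmmm   [P ::= m P m]
mmmPmmm ⇒ mmmmPmmmm   [P ::= m P m]
mmmmPmmmm ⇒ mmmmpPpmmmm   [P ::= p P p]
mmmmpPpmmmm ⇒ mmmmppPppmmmm   [P ::= p P p]
mmmmppPppmmmm ⇒ mmmmpprPrppmmmm   [P ::= r P r]
mmmmpprPrppmmmm ⇒ mmmmpprpPprppmmmm   [P ::= p P p]
mmmmpprpPprppmmmm ⇒ mmmmpprppPpprppmmmm   [P ::= p P p]
mmmmpprppPpprppmmmm ⇒ mmmmpprpppPppprppmmmm   [P ::= p P p]
mmmmpprpppPppprppmmmm ⇒ mmmmpprppprPrppprppmmmm   [P ::= r P r]
mmmmpprppprPrppprppmmmm ⇒ mmmmpprppprpPprppprppmmmm   [P ::= p P p]
mmmmpprppprpPprppprppmmmm ⇒ mmmmpprppprppPpprppprppmmmm   [P ::= p P p]
mmmmpprppprppPpprppprppmmmm ⇒ mmmmpprppprpppprppprppmmmm   [P ::= λ]

P ⇒ mPm ⇒ mmPmm ⇒ mmmPmmm ⇒ mmmmPmmmm ⇒ mmmmpPpmmmm ⇒ mmmmppPppmmmm ⇒ mmmmpprPrppmmmm ⇒ mmmmpprpPprppmmmm ⇒ mmmmpprppPpprppmmmm ⇒ mmmmpprpppPppprppmmmm ⇒ mmmmpprppprPrppprppmmmm ⇒ mmmmpprppprpPprppprppmmmm ⇒ mmmmpprppprppPpprppprppmmmm ⇒ mmmmpprppprpppprppprppmmmm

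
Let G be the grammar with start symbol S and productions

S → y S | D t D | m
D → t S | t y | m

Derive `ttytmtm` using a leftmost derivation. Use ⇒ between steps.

S⇒DtD⇒tStD⇒tDtDtD⇒ttytDtD⇒ttytmtD⇒ttytmtm

S ⇒ DtD   [S → D t D]
DtD ⇒ tStD   [D → t S]
tStD ⇒ tDtDtD   [S → D t D]
tDtDtD ⇒ ttytDtD   [D → t y]
ttytDtD ⇒ ttytmtD   [D → m]
ttytmtD ⇒ ttytmtm   [D → m]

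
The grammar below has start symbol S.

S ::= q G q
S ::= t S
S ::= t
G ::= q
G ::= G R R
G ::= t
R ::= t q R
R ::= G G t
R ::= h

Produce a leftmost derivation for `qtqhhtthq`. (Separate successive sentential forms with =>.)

S => qGq => qGRRq => qtRRq => qtGGtRq => qtGRRGtRq => qtqRRGtRq => qtqhRGtRq => qtqhhGtRq => qtqhhttRq => qtqhhtthq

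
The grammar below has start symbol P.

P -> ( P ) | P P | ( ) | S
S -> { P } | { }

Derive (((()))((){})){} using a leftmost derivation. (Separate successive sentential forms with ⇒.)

P ⇒ PP ⇒ (P)P ⇒ (PP)P ⇒ ((P)P)P ⇒ (((P))P)P ⇒ (((()))P)P ⇒ (((()))(P))P ⇒ (((()))(PP))P ⇒ (((()))(()P))P ⇒ (((()))(()S))P ⇒ (((()))((){}))P ⇒ (((()))((){}))S ⇒ (((()))((){})){}

P ⇒ PP   [P -> P P]
PP ⇒ (P)P   [P -> ( P )]
(P)P ⇒ (PP)P   [P -> P P]
(PP)P ⇒ ((P)P)P   [P -> ( P )]
((P)P)P ⇒ (((P))P)P   [P -> ( P )]
(((P))P)P ⇒ (((()))P)P   [P -> ( )]
(((()))P)P ⇒ (((()))(P))P   [P -> ( P )]
(((()))(P))P ⇒ (((()))(PP))P   [P -> P P]
(((()))(PP))P ⇒ (((()))(()P))P   [P -> ( )]
(((()))(()P))P ⇒ (((()))(()S))P   [P -> S]
(((()))(()S))P ⇒ (((()))((){}))P   [S -> { }]
(((()))((){}))P ⇒ (((()))((){}))S   [P -> S]
(((()))((){}))S ⇒ (((()))((){})){}   [S -> { }]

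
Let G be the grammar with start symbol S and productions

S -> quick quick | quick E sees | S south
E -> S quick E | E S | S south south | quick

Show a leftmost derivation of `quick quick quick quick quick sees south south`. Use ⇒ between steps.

S ⇒ S south ⇒ S south south ⇒ quick E sees south south ⇒ quick S quick E sees south south ⇒ quick quick quick quick E sees south south ⇒ quick quick quick quick quick sees south south

S ⇒ S south   [S -> S south]
S south ⇒ S south south   [S -> S south]
S south south ⇒ quick E sees south south   [S -> quick E sees]
quick E sees south south ⇒ quick S quick E sees south south   [E -> S quick E]
quick S quick E sees south south ⇒ quick quick quick quick E sees south south   [S -> quick quick]
quick quick quick quick E sees south south ⇒ quick quick quick quick quick sees south south   [E -> quick]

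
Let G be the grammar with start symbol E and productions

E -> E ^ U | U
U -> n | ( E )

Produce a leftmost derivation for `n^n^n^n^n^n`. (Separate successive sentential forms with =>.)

E => E^U   [E -> E ^ U]
E^U => E^U^U   [E -> E ^ U]
E^U^U => E^U^U^U   [E -> E ^ U]
E^U^U^U => E^U^U^U^U   [E -> E ^ U]
E^U^U^U^U => E^U^U^U^U^U   [E -> E ^ U]
E^U^U^U^U^U => U^U^U^U^U^U   [E -> U]
U^U^U^U^U^U => n^U^U^U^U^U   [U -> n]
n^U^U^U^U^U => n^n^U^U^U^U   [U -> n]
n^n^U^U^U^U => n^n^n^U^U^U   [U -> n]
n^n^n^U^U^U => n^n^n^n^U^U   [U -> n]
n^n^n^n^U^U => n^n^n^n^n^U   [U -> n]
n^n^n^n^n^U => n^n^n^n^n^n   [U -> n]

E => E^U => E^U^U => E^U^U^U => E^U^U^U^U => E^U^U^U^U^U => U^U^U^U^U^U => n^U^U^U^U^U => n^n^U^U^U^U => n^n^n^U^U^U => n^n^n^n^U^U => n^n^n^n^n^U => n^n^n^n^n^n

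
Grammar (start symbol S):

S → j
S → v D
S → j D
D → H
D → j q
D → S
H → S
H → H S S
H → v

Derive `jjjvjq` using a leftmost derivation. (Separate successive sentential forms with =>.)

S => jD   [S → j D]
jD => jS   [D → S]
jS => jjD   [S → j D]
jjD => jjS   [D → S]
jjS => jjjD   [S → j D]
jjjD => jjjH   [D → H]
jjjH => jjjS   [H → S]
jjjS => jjjvD   [S → v D]
jjjvD => jjjvjq   [D → j q]

S => jD => jS => jjD => jjS => jjjD => jjjH => jjjS => jjjvD => jjjvjq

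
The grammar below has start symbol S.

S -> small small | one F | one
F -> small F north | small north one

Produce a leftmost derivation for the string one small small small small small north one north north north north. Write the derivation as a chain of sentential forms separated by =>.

S => one F => one small F north => one small small F north north => one small small small F north north north => one small small small small F north north north north => one small small small small small north one north north north north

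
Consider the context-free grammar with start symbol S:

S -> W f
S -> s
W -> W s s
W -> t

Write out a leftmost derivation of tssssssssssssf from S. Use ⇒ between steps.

S⇒Wf⇒Wssf⇒Wssssf⇒Wssssssf⇒Wssssssssf⇒Wssssssssssf⇒Wssssssssssssf⇒tssssssssssssf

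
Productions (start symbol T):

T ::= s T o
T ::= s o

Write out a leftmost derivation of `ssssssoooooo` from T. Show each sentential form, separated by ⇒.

T⇒sTo⇒ssToo⇒sssTooo⇒ssssToooo⇒sssssTooooo⇒ssssssoooooo

T ⇒ sTo   [T ::= s T o]
sTo ⇒ ssToo   [T ::= s T o]
ssToo ⇒ sssTooo   [T ::= s T o]
sssTooo ⇒ ssssToooo   [T ::= s T o]
ssssToooo ⇒ sssssTooooo   [T ::= s T o]
sssssTooooo ⇒ ssssssoooooo   [T ::= s o]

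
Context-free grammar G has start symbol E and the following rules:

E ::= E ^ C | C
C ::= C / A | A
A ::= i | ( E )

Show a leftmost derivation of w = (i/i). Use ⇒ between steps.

E ⇒ C   [E ::= C]
C ⇒ A   [C ::= A]
A ⇒ (E)   [A ::= ( E )]
(E) ⇒ (C)   [E ::= C]
(C) ⇒ (C/A)   [C ::= C / A]
(C/A) ⇒ (A/A)   [C ::= A]
(A/A) ⇒ (i/A)   [A ::= i]
(i/A) ⇒ (i/i)   [A ::= i]

E ⇒ C ⇒ A ⇒ (E) ⇒ (C) ⇒ (C/A) ⇒ (A/A) ⇒ (i/A) ⇒ (i/i)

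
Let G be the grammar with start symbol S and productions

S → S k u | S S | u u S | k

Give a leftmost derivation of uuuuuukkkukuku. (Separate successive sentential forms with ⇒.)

S⇒Sku⇒Skuku⇒uuSkuku⇒uuSkukuku⇒uuSSkukuku⇒uuuuSSkukuku⇒uuuuuuSSkukuku⇒uuuuuukSkukuku⇒uuuuuukkkukuku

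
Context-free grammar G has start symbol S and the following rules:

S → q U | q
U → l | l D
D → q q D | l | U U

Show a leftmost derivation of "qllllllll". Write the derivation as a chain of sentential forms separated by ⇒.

S ⇒ qU   [S → q U]
qU ⇒ qlD   [U → l D]
qlD ⇒ qlUU   [D → U U]
qlUU ⇒ qllU   [U → l]
qllU ⇒ qlllD   [U → l D]
qlllD ⇒ qlllUU   [D → U U]
qlllUU ⇒ qllllDU   [U → l D]
qllllDU ⇒ qllllUUU   [D → U U]
qllllUUU ⇒ qlllllDUU   [U → l D]
qlllllDUU ⇒ qllllllUU   [D → l]
qllllllUU ⇒ qlllllllU   [U → l]
qlllllllU ⇒ qllllllll   [U → l]

S ⇒ qU ⇒ qlD ⇒ qlUU ⇒ qllU ⇒ qlllD ⇒ qlllUU ⇒ qllllDU ⇒ qllllUUU ⇒ qlllllDUU ⇒ qllllllUU ⇒ qlllllllU ⇒ qllllllll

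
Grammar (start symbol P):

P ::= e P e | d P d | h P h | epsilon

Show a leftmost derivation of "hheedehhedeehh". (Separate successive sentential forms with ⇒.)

P⇒hPh⇒hhPhh⇒hhePehh⇒hheePeehh⇒hheedPdeehh⇒hheedePedeehh⇒hheedehPhedeehh⇒hheedehhedeehh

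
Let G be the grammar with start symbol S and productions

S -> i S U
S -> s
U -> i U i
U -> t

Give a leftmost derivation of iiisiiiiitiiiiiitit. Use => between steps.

S=>iSU=>iiSUU=>iiiSUUU=>iiisUUU=>iiisiUiUU=>iiisiiUiiUU=>iiisiiiUiiiUU=>iiisiiiiUiiiiUU=>iiisiiiiiUiiiiiUU=>iiisiiiiitiiiiiUU=>iiisiiiiitiiiiiiUiU=>iiisiiiiitiiiiiitiU=>iiisiiiiitiiiiiitit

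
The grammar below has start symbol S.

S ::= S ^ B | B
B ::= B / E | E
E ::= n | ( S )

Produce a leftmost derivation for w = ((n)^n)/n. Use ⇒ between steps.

S ⇒ B ⇒ B/E ⇒ E/E ⇒ (S)/E ⇒ (S^B)/E ⇒ (B^B)/E ⇒ (E^B)/E ⇒ ((S)^B)/E ⇒ ((B)^B)/E ⇒ ((E)^B)/E ⇒ ((n)^B)/E ⇒ ((n)^E)/E ⇒ ((n)^n)/E ⇒ ((n)^n)/n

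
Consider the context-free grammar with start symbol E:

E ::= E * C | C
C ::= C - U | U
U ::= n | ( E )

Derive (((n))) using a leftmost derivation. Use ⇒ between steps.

E ⇒ C   [E ::= C]
C ⇒ U   [C ::= U]
U ⇒ (E)   [U ::= ( E )]
(E) ⇒ (C)   [E ::= C]
(C) ⇒ (U)   [C ::= U]
(U) ⇒ ((E))   [U ::= ( E )]
((E)) ⇒ ((C))   [E ::= C]
((C)) ⇒ ((U))   [C ::= U]
((U)) ⇒ (((E)))   [U ::= ( E )]
(((E))) ⇒ (((C)))   [E ::= C]
(((C))) ⇒ (((U)))   [C ::= U]
(((U))) ⇒ (((n)))   [U ::= n]

E ⇒ C ⇒ U ⇒ (E) ⇒ (C) ⇒ (U) ⇒ ((E)) ⇒ ((C)) ⇒ ((U)) ⇒ (((E))) ⇒ (((C))) ⇒ (((U))) ⇒ (((n)))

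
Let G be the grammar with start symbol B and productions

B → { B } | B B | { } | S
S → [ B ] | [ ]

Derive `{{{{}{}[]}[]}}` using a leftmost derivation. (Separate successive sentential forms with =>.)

B => {B} => {{B}} => {{BB}} => {{{B}B}} => {{{BB}B}} => {{{{}B}B}} => {{{{}BB}B}} => {{{{}{}B}B}} => {{{{}{}S}B}} => {{{{}{}[]}B}} => {{{{}{}[]}S}} => {{{{}{}[]}[]}}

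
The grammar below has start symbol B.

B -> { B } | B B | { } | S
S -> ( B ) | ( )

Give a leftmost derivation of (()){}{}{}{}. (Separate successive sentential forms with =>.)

B => BB   [B -> B B]
BB => BBB   [B -> B B]
BBB => BBBB   [B -> B B]
BBBB => BBBBB   [B -> B B]
BBBBB => SBBBB   [B -> S]
SBBBB => (B)BBBB   [S -> ( B )]
(B)BBBB => (S)BBBB   [B -> S]
(S)BBBB => (())BBBB   [S -> ( )]
(())BBBB => (()){}BBB   [B -> { }]
(()){}BBB => (()){}{}BB   [B -> { }]
(()){}{}BB => (()){}{}{}B   [B -> { }]
(()){}{}{}B => (()){}{}{}{}   [B -> { }]

B=>BB=>BBB=>BBBB=>BBBBB=>SBBBB=>(B)BBBB=>(S)BBBB=>(())BBBB=>(()){}BBB=>(()){}{}BB=>(()){}{}{}B=>(()){}{}{}{}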